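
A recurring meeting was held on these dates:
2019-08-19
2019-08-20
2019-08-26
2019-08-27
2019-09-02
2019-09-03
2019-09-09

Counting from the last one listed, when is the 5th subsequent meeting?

Gaps: 1, 6, 1, 6, 1, 6 days — not constant, but cyclic with period 2.
The events fall on every Monday and Tuesday.
The following Tuesday is 2019-09-10.
The following Monday is 2019-09-16.
The following Tuesday is 2019-09-17.
The following Monday is 2019-09-23.
Next Tuesday: 2019-09-24.

2019-09-24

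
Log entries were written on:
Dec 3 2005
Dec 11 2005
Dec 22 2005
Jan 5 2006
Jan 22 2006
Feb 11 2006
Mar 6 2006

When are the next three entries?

Gaps: 8, 11, 14, 17, 20, 23 days — each gap is 3 larger than the previous one.
Next gap: 26 days. Mar 6 2006 + 26 days = Apr 1 2006.
Next gap: 29 days. Apr 1 2006 + 29 days = Apr 30 2006.
Next gap: 32 days. Apr 30 2006 + 32 days = Jun 1 2006.

Apr 1 2006, Apr 30 2006, Jun 1 2006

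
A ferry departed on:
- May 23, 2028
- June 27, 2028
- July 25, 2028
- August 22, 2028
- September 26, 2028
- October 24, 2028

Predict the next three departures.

All dates are Tuesdays, 35, 28, 28, 35, 28 days apart.
Specifically, the 4th Tuesday of each month.
4th Tuesday of November 2028: November 28, 2028.
4th Tuesday of December 2028: December 26, 2028.
4th Tuesday of January 2029: January 23, 2029.

November 28, 2028; December 26, 2028; January 23, 2029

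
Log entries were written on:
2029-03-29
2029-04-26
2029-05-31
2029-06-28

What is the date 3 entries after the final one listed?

These are Thursdays with 28, 35, 28-day gaps.
Each is the final Thursday of its month — 2029-03-29 is past the 28th, so '4th Thursday' doesn't fit.
Last Thursday of July 2029: 2029-07-26.
Last Thursday of August 2029: 2029-08-30.
September 2029 ends with Thursday 2029-09-27.

2029-09-27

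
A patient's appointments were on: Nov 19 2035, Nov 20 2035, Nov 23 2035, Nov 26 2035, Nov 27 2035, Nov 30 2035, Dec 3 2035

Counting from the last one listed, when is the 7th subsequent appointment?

Dec 18 2035

Every event lands on a Monday or Tuesday or Friday (gaps cycle 1, 3, 3, 1, 3, 3).
So the schedule is: every Monday, Tuesday and Friday.
The following Tuesday is Dec 4 2035.
The following Friday is Dec 7 2035.
The following Monday is Dec 10 2035.
The following Tuesday is Dec 11 2035.
Next Friday: Dec 14 2035.
Next Monday: Dec 17 2035.
Next Tuesday: Dec 18 2035.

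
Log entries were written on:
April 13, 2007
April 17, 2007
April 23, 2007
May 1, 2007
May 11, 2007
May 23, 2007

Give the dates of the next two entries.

Intervals are 4, 6, 8, 10, 12 days — an arithmetic progression with common difference 2.
Next gap: 14 days. May 23, 2007 + 14 days = June 6, 2007.
Next gap: 16 days. June 6, 2007 + 16 days = June 22, 2007.

June 6, 2007; June 22, 2007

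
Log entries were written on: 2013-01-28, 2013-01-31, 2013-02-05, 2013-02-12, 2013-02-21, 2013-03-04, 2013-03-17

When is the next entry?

2013-04-01

Intervals are 3, 5, 7, 9, 11, 13 days — an arithmetic progression with common difference 2.
Next gap: 15 days. 2013-03-17 + 15 days = 2013-04-01.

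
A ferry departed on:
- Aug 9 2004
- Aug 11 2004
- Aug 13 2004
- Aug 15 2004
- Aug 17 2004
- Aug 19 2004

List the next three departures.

Gaps between consecutive events: 2, 2, 2, 2, 2 days — a constant 2-day interval.
Aug 19 2004 + 2 days = Aug 21 2004.
Aug 21 2004 + 2 days = Aug 23 2004.
Aug 23 2004 + 2 days = Aug 25 2004.

Aug 21 2004, Aug 23 2004, Aug 25 2004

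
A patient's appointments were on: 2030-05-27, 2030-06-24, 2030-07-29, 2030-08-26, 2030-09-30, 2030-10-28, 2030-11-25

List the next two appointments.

Every date is a Monday; gaps 28, 35, 28, 35, 28, 28 days.
Each is the last Monday of its month (at least one falls on the 29th or later, ruling out '4th Monday').
Last Monday of December 2030: 2030-12-30.
January 2031 ends with Monday 2031-01-27.

2030-12-30, 2031-01-27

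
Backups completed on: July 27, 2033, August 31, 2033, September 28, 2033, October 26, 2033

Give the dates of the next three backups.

Every date is a Wednesday; gaps 35, 28, 28 days.
Each is the last Wednesday of its month (at least one falls on the 29th or later, ruling out '4th Wednesday').
November 2033 ends with Wednesday November 30, 2033.
December 2033 ends with Wednesday December 28, 2033.
Last Wednesday of January 2034: January 25, 2034.

November 30, 2033; December 28, 2033; January 25, 2034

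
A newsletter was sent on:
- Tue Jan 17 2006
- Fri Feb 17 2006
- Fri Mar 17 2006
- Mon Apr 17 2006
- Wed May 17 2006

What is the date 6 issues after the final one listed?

Fri Nov 17 2006

Each date is the 17th; the gaps (31, 28, 31, 30) track the month lengths.
The rule is the 17th of each month.
Next: June 2006 → Sat Jun 17 2006.
July 2006: Mon Jul 17 2006.
Next: August 2006 → Thu Aug 17 2006.
September 2006: Sun Sep 17 2006.
October 2006: Tue Oct 17 2006.
November 2006: Fri Nov 17 2006.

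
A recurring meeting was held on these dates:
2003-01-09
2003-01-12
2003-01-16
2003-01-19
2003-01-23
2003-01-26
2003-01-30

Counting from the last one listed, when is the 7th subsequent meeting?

The gap pattern 3, 4, 3, 4, 3, 4 repeats every 2 events.
These are the Thursdays and Sundays of each week.
The following Sunday is 2003-02-02.
Next Thursday: 2003-02-06.
The following Sunday is 2003-02-09.
Next Thursday: 2003-02-13.
Next Sunday: 2003-02-16.
The following Thursday is 2003-02-20.
The following Sunday is 2003-02-23.

2003-02-23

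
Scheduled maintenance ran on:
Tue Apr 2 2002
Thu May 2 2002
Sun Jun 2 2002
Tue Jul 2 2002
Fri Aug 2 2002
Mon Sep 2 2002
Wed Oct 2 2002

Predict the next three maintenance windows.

Each date is the 2nd; the gaps (30, 31, 30, 31, 31, 30) track the month lengths.
The rule is the 2nd of each month.
November 2002: Sat Nov 2 2002.
December 2002: Mon Dec 2 2002.
January 2003: Thu Jan 2 2003.

Sat Nov 2 2002, Mon Dec 2 2002, Thu Jan 2 2003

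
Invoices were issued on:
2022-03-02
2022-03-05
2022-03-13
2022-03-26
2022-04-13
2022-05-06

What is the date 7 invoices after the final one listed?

2023-03-03

The spacing grows by 5 each time: 3, 8, 13, 18, 23 days.
Next gap: 28 days. 2022-05-06 + 28 days = 2022-06-03.
Next gap: 33 days. 2022-06-03 + 33 days = 2022-07-06.
Next gap: 38 days. 2022-07-06 + 38 days = 2022-08-13.
Next gap: 43 days. 2022-08-13 + 43 days = 2022-09-25.
Next gap: 48 days. 2022-09-25 + 48 days = 2022-11-12.
Next gap: 53 days. 2022-11-12 + 53 days = 2023-01-04.
Next gap: 58 days. 2023-01-04 + 58 days = 2023-03-03.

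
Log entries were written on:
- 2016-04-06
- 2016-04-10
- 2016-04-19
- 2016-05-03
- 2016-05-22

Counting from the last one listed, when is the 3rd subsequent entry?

Gaps: 4, 9, 14, 19 days — each gap is 5 larger than the previous one.
Next gap: 24 days. 2016-05-22 + 24 days = 2016-06-15.
Next gap: 29 days. 2016-06-15 + 29 days = 2016-07-14.
Next gap: 34 days. 2016-07-14 + 34 days = 2016-08-17.

2016-08-17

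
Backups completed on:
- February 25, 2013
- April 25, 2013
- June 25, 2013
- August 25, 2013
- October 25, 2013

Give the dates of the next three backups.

December 25, 2013; February 25, 2014; April 25, 2014

Each date is the 25th; the gaps (59, 61, 61, 61) track the month lengths.
The rule is the 25th of every 2 months.
December 2013: December 25, 2013.
February 2014: February 25, 2014.
Next: April 2014 → April 25, 2014.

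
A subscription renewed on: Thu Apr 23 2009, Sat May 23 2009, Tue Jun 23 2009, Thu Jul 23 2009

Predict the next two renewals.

Sun Aug 23 2009, Wed Sep 23 2009

Gaps: 30, 31, 30 days — not constant. Every event is on the 23rd of the month.
Pattern: the 23rd of each month.
Next: August 2009 → Sun Aug 23 2009.
Next: September 2009 → Wed Sep 23 2009.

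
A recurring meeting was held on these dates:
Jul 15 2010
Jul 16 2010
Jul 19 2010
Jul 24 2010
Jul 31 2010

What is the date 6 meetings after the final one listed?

The spacing grows by 2 each time: 1, 3, 5, 7 days.
Next gap: 9 days. Jul 31 2010 + 9 days = Aug 9 2010.
Next gap: 11 days. Aug 9 2010 + 11 days = Aug 20 2010.
Next gap: 13 days. Aug 20 2010 + 13 days = Sep 2 2010.
Next gap: 15 days. Sep 2 2010 + 15 days = Sep 17 2010.
Next gap: 17 days. Sep 17 2010 + 17 days = Oct 4 2010.
Next gap: 19 days. Oct 4 2010 + 19 days = Oct 23 2010.

Oct 23 2010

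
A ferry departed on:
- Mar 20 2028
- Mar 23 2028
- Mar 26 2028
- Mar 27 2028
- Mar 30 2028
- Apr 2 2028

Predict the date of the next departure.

Apr 3 2028

The gap pattern 3, 3, 1, 3, 3 repeats every 3 events.
These are the Mondays, Thursdays and Sundays of each week.
The following Monday is Apr 3 2028.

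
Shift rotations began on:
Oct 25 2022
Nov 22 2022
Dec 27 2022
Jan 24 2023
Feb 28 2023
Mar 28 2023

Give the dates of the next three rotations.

These are Tuesdays at 28- or 35-day spacing (28, 35, 28, 35, 28).
The pattern: 4th Tuesday of the month.
April 2023 — 4th Tuesday is Apr 25 2023.
4th Tuesday of May 2023: May 23 2023.
June 2023 — 4th Tuesday is Jun 27 2023.

Apr 25 2023, May 23 2023, Jun 27 2023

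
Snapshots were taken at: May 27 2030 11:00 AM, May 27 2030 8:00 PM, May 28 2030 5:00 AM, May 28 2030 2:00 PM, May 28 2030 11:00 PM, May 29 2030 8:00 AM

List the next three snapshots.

Spacing: 9, 9, 9, 9, 9 h — constant 9 h.
May 29 2030 8:00 AM + 9 h = May 29 2030 5:00 PM.
May 29 2030 5:00 PM + 9 h = May 30 2030 2:00 AM.
May 30 2030 2:00 AM + 9 h = May 30 2030 11:00 AM.

May 29 2030 5:00 PM, May 30 2030 2:00 AM, May 30 2030 11:00 AM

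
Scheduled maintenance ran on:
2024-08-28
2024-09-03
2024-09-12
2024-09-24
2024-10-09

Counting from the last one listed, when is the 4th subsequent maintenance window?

2025-01-07

The spacing grows by 3 each time: 6, 9, 12, 15 days.
Next gap: 18 days. 2024-10-09 + 18 days = 2024-10-27.
Next gap: 21 days. 2024-10-27 + 21 days = 2024-11-17.
Next gap: 24 days. 2024-11-17 + 24 days = 2024-12-11.
Next gap: 27 days. 2024-12-11 + 27 days = 2025-01-07.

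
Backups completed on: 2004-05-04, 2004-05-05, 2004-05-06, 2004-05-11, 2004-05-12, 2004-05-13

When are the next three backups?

2004-05-18, 2004-05-19, 2004-05-20

Gaps: 1, 1, 5, 1, 1 days — not constant, but cyclic with period 3.
The events fall on every Tuesday, Wednesday and Thursday.
The following Tuesday is 2004-05-18.
The following Wednesday is 2004-05-19.
The following Thursday is 2004-05-20.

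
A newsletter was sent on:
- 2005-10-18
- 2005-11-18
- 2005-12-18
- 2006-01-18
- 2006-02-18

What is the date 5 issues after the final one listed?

2006-07-18

Gaps: 31, 30, 31, 31 days — not constant. Every event is on the 18th of the month.
Pattern: the 18th of each month.
Next: March 2006 → 2006-03-18.
April 2006: 2006-04-18.
Next: May 2006 → 2006-05-18.
Next: June 2006 → 2006-06-18.
Next: July 2006 → 2006-07-18.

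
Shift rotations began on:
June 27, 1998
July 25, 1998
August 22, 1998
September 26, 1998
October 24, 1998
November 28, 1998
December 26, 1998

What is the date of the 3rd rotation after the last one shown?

March 27, 1999

These are Saturdays at 28- or 35-day spacing (28, 28, 35, 28, 35, 28).
The pattern: 4th Saturday of the month.
4th Saturday of January 1999: January 23, 1999.
4th Saturday of February 1999: February 27, 1999.
4th Saturday of March 1999: March 27, 1999.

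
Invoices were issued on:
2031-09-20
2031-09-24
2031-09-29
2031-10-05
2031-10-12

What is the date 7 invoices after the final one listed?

2031-12-28

Intervals are 4, 5, 6, 7 days — an arithmetic progression with common difference 1.
Next gap: 8 days. 2031-10-12 + 8 days = 2031-10-20.
Next gap: 9 days. 2031-10-20 + 9 days = 2031-10-29.
Next gap: 10 days. 2031-10-29 + 10 days = 2031-11-08.
Next gap: 11 days. 2031-11-08 + 11 days = 2031-11-19.
Next gap: 12 days. 2031-11-19 + 12 days = 2031-12-01.
Next gap: 13 days. 2031-12-01 + 13 days = 2031-12-14.
Next gap: 14 days. 2031-12-14 + 14 days = 2031-12-28.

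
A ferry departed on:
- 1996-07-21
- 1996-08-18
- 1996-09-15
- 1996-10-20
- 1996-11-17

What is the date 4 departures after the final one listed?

These are Sundays at 28- or 35-day spacing (28, 28, 35, 28).
The pattern: 3rd Sunday of the month.
3rd Sunday of December 1996: 1996-12-15.
3rd Sunday of January 1997: 1997-01-19.
3rd Sunday of February 1997: 1997-02-16.
March 1997 — 3rd Sunday is 1997-03-16.

1997-03-16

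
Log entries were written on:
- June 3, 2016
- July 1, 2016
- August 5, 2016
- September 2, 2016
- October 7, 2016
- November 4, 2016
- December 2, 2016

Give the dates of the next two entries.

January 6, 2017; February 3, 2017

All dates are Fridays, 28, 35, 28, 35, 28, 28 days apart.
Specifically, the 1st Friday of each month.
January 2017 — 1st Friday is January 6, 2017.
February 2017 — 1st Friday is February 3, 2017.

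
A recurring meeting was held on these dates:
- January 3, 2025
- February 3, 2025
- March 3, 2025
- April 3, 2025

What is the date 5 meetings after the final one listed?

Gaps: 31, 28, 31 days — not constant. Every event is on the 3rd of the month.
Pattern: the 3rd of each month.
Next: May 2025 → May 3, 2025.
June 2025: June 3, 2025.
July 2025: July 3, 2025.
Next: August 2025 → August 3, 2025.
September 2025: September 3, 2025.

September 3, 2025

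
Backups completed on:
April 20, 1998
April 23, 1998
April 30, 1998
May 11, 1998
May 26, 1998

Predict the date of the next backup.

Intervals are 3, 7, 11, 15 days — an arithmetic progression with common difference 4.
Next gap: 19 days. May 26, 1998 + 19 days = June 14, 1998.

June 14, 1998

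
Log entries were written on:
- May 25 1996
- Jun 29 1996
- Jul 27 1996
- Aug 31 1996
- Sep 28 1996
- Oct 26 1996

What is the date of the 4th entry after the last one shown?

Feb 22 1997

These are Saturdays with 35, 28, 35, 28, 28-day gaps.
Each is the final Saturday of its month — Jun 29 1996 is past the 28th, so '4th Saturday' doesn't fit.
November 1996 ends with Saturday Nov 30 1996.
December 1996 ends with Saturday Dec 28 1996.
January 1997 ends with Saturday Jan 25 1997.
February 1997 ends with Saturday Feb 22 1997.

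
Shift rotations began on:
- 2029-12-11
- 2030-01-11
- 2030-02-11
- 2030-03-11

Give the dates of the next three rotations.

2030-04-11, 2030-05-11, 2030-06-11

The day-of-month is always 11 (31, 31, 28 days between events).
So this recurs on the 11th of each month.
Next: April 2030 → 2030-04-11.
May 2030: 2030-05-11.
Next: June 2030 → 2030-06-11.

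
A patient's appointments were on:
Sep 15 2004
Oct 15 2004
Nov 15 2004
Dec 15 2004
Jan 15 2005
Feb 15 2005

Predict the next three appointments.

Mar 15 2005, Apr 15 2005, May 15 2005

Each date is the 15th; the gaps (30, 31, 30, 31, 31) track the month lengths.
The rule is the 15th of each month.
March 2005: Mar 15 2005.
Next: April 2005 → Apr 15 2005.
May 2005: May 15 2005.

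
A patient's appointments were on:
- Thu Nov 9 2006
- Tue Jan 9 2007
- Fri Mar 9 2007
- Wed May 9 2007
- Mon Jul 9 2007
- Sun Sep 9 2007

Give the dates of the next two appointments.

Gaps: 61, 59, 61, 61, 62 days — not constant. Every event is on the 9th of the month.
Pattern: the 9th of every 2 months.
November 2007: Fri Nov 9 2007.
Next: January 2008 → Wed Jan 9 2008.

Fri Nov 9 2007, Wed Jan 9 2008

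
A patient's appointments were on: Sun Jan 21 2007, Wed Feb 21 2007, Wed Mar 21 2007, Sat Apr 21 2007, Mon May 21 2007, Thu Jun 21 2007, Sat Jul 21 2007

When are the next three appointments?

Gaps: 31, 28, 31, 30, 31, 30 days — not constant. Every event is on the 21st of the month.
Pattern: the 21st of each month.
August 2007: Tue Aug 21 2007.
September 2007: Fri Sep 21 2007.
Next: October 2007 → Sun Oct 21 2007.

Tue Aug 21 2007, Fri Sep 21 2007, Sun Oct 21 2007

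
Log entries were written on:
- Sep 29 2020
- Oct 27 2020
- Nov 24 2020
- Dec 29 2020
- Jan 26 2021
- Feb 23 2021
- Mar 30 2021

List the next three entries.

Apr 27 2021, May 25 2021, Jun 29 2021

These are Tuesdays with 28, 28, 35, 28, 28, 35-day gaps.
Each is the final Tuesday of its month — Sep 29 2020 is past the 28th, so '4th Tuesday' doesn't fit.
April 2021 ends with Tuesday Apr 27 2021.
Last Tuesday of May 2021: May 25 2021.
Last Tuesday of June 2021: Jun 29 2021.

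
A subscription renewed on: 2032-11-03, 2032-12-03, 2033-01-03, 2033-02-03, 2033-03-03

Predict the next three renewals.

Gaps: 30, 31, 31, 28 days — not constant. Every event is on the 3rd of the month.
Pattern: the 3rd of each month.
April 2033: 2033-04-03.
May 2033: 2033-05-03.
June 2033: 2033-06-03.

2033-04-03, 2033-05-03, 2033-06-03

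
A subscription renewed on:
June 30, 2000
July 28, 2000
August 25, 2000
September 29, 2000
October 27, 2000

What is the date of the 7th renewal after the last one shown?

May 25, 2001

These are Fridays with 28, 28, 35, 28-day gaps.
Each is the final Friday of its month — June 30, 2000 is past the 28th, so '4th Friday' doesn't fit.
Last Friday of November 2000: November 24, 2000.
Last Friday of December 2000: December 29, 2000.
Last Friday of January 2001: January 26, 2001.
February 2001 ends with Friday February 23, 2001.
Last Friday of March 2001: March 30, 2001.
Last Friday of April 2001: April 27, 2001.
May 2001 ends with Friday May 25, 2001.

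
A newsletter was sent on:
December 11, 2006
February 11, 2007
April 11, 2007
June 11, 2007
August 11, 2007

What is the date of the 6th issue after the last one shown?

August 11, 2008

Gaps: 62, 59, 61, 61 days — not constant. Every event is on the 11th of the month.
Pattern: the 11th of every 2 months.
Next: October 2007 → October 11, 2007.
Next: December 2007 → December 11, 2007.
Next: February 2008 → February 11, 2008.
April 2008: April 11, 2008.
Next: June 2008 → June 11, 2008.
Next: August 2008 → August 11, 2008.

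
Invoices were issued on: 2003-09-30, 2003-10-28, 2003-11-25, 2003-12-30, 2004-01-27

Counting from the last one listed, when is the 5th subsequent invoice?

These are Tuesdays with 28, 28, 35, 28-day gaps.
Each is the final Tuesday of its month — 2003-09-30 is past the 28th, so '4th Tuesday' doesn't fit.
February 2004 ends with Tuesday 2004-02-24.
Last Tuesday of March 2004: 2004-03-30.
April 2004 ends with Tuesday 2004-04-27.
Last Tuesday of May 2004: 2004-05-25.
June 2004 ends with Tuesday 2004-06-29.

2004-06-29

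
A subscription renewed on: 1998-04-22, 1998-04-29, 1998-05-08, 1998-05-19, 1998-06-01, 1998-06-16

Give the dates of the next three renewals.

1998-07-03, 1998-07-22, 1998-08-12

Intervals are 7, 9, 11, 13, 15 days — an arithmetic progression with common difference 2.
Next gap: 17 days. 1998-06-16 + 17 days = 1998-07-03.
Next gap: 19 days. 1998-07-03 + 19 days = 1998-07-22.
Next gap: 21 days. 1998-07-22 + 21 days = 1998-08-12.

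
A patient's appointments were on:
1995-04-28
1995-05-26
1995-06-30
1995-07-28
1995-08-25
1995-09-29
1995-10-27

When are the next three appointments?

1995-11-24, 1995-12-29, 1996-01-26

Every date is a Friday; gaps 28, 35, 28, 28, 35, 28 days.
Each is the last Friday of its month (at least one falls on the 29th or later, ruling out '4th Friday').
Last Friday of November 1995: 1995-11-24.
Last Friday of December 1995: 1995-12-29.
January 1996 ends with Friday 1996-01-26.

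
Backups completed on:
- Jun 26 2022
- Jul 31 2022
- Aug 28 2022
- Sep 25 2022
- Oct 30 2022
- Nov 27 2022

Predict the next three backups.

Dec 25 2022, Jan 29 2023, Feb 26 2023

Every date is a Sunday; gaps 35, 28, 28, 35, 28 days.
Each is the last Sunday of its month (at least one falls on the 29th or later, ruling out '4th Sunday').
Last Sunday of December 2022: Dec 25 2022.
January 2023 ends with Sunday Jan 29 2023.
February 2023 ends with Sunday Feb 26 2023.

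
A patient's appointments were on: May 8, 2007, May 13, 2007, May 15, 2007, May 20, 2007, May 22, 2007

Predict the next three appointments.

May 27, 2007; May 29, 2007; June 3, 2007

Every event lands on a Tuesday or Sunday (gaps cycle 5, 2, 5, 2).
So the schedule is: every Tuesday and Sunday.
Next Sunday: May 27, 2007.
Next Tuesday: May 29, 2007.
The following Sunday is June 3, 2007.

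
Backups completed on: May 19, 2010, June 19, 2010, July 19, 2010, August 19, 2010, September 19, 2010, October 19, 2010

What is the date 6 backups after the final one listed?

April 19, 2011

Each date is the 19th; the gaps (31, 30, 31, 31, 30) track the month lengths.
The rule is the 19th of each month.
November 2010: November 19, 2010.
Next: December 2010 → December 19, 2010.
January 2011: January 19, 2011.
Next: February 2011 → February 19, 2011.
March 2011: March 19, 2011.
Next: April 2011 → April 19, 2011.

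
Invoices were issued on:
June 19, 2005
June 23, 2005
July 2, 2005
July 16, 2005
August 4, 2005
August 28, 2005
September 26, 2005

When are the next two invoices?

The spacing grows by 5 each time: 4, 9, 14, 19, 24, 29 days.
Next gap: 34 days. September 26, 2005 + 34 days = October 30, 2005.
Next gap: 39 days. October 30, 2005 + 39 days = December 8, 2005.

October 30, 2005; December 8, 2005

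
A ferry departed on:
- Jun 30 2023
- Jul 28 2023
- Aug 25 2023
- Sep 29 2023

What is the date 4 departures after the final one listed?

Jan 26 2024

These are Fridays with 28, 28, 35-day gaps.
Each is the final Friday of its month — Jun 30 2023 is past the 28th, so '4th Friday' doesn't fit.
October 2023 ends with Friday Oct 27 2023.
Last Friday of November 2023: Nov 24 2023.
Last Friday of December 2023: Dec 29 2023.
January 2024 ends with Friday Jan 26 2024.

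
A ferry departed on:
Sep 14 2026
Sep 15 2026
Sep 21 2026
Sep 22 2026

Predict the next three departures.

Sep 28 2026, Sep 29 2026, Oct 5 2026

The gap pattern 1, 6, 1 repeats every 2 events.
These are the Mondays and Tuesdays of each week.
Next Monday: Sep 28 2026.
The following Tuesday is Sep 29 2026.
The following Monday is Oct 5 2026.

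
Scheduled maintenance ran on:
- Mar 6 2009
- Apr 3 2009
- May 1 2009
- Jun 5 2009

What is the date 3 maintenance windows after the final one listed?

Gaps: 28, 28, 35 days — a mix of 28 and 35. Every date is a Friday.
Each is the 1st Friday of its month.
July 2009 — 1st Friday is Jul 3 2009.
August 2009 — 1st Friday is Aug 7 2009.
1st Friday of September 2009: Sep 4 2009.

Sep 4 2009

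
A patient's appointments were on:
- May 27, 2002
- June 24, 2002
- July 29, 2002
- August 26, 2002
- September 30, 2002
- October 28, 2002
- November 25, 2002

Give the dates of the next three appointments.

All Mondays; the gaps (28, 35, 28, 35, 28, 28) vary with month length.
This is the last Monday of each month.
December 2002 ends with Monday December 30, 2002.
January 2003 ends with Monday January 27, 2003.
February 2003 ends with Monday February 24, 2003.

December 30, 2002; January 27, 2003; February 24, 2003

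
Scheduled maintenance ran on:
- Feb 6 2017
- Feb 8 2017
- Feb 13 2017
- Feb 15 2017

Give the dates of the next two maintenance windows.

Gaps: 2, 5, 2 days — not constant, but cyclic with period 2.
The events fall on every Monday and Wednesday.
Next Monday: Feb 20 2017.
The following Wednesday is Feb 22 2017.

Feb 20 2017, Feb 22 2017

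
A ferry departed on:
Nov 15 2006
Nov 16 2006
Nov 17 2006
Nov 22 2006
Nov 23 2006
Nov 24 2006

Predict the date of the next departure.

Gaps: 1, 1, 5, 1, 1 days — not constant, but cyclic with period 3.
The events fall on every Wednesday, Thursday and Friday.
Next Wednesday: Nov 29 2006.

Nov 29 2006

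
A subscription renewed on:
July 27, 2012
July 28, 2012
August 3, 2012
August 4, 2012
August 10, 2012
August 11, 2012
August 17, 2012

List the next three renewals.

Gaps: 1, 6, 1, 6, 1, 6 days — not constant, but cyclic with period 2.
The events fall on every Friday and Saturday.
Next Saturday: August 18, 2012.
Next Friday: August 24, 2012.
The following Saturday is August 25, 2012.

August 18, 2012; August 24, 2012; August 25, 2012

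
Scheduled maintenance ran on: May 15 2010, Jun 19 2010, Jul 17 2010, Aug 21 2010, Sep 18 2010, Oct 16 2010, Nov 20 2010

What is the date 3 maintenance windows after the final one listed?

Feb 19 2011

These are Saturdays at 28- or 35-day spacing (35, 28, 35, 28, 28, 35).
The pattern: 3rd Saturday of the month.
3rd Saturday of December 2010: Dec 18 2010.
3rd Saturday of January 2011: Jan 15 2011.
3rd Saturday of February 2011: Feb 19 2011.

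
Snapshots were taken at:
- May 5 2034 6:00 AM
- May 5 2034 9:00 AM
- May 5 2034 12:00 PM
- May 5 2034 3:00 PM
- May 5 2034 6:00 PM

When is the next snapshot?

May 5 2034 9:00 PM

Spacing: 3, 3, 3, 3 h — constant 3 h.
May 5 2034 6:00 PM + 3 h = May 5 2034 9:00 PM.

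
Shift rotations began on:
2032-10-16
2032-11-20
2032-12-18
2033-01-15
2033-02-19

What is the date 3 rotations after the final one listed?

2033-05-21

All dates are Saturdays, 35, 28, 28, 35 days apart.
Specifically, the 3rd Saturday of each month.
March 2033 — 3rd Saturday is 2033-03-19.
April 2033 — 3rd Saturday is 2033-04-16.
May 2033 — 3rd Saturday is 2033-05-21.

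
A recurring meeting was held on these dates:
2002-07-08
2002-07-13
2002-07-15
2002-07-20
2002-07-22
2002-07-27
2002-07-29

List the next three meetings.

2002-08-03, 2002-08-05, 2002-08-10

Gaps: 5, 2, 5, 2, 5, 2 days — not constant, but cyclic with period 2.
The events fall on every Monday and Saturday.
Next Saturday: 2002-08-03.
Next Monday: 2002-08-05.
Next Saturday: 2002-08-10.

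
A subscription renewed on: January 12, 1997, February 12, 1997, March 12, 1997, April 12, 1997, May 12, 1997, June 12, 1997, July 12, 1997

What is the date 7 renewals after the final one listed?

February 12, 1998

Gaps: 31, 28, 31, 30, 31, 30 days — not constant. Every event is on the 12th of the month.
Pattern: the 12th of each month.
Next: August 1997 → August 12, 1997.
September 1997: September 12, 1997.
Next: October 1997 → October 12, 1997.
November 1997: November 12, 1997.
Next: December 1997 → December 12, 1997.
Next: January 1998 → January 12, 1998.
February 1998: February 12, 1998.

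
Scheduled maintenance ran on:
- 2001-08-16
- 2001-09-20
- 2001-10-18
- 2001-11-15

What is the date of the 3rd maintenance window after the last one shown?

2002-02-21

All dates are Thursdays, 35, 28, 28 days apart.
Specifically, the 3rd Thursday of each month.
December 2001 — 3rd Thursday is 2001-12-20.
3rd Thursday of January 2002: 2002-01-17.
February 2002 — 3rd Thursday is 2002-02-21.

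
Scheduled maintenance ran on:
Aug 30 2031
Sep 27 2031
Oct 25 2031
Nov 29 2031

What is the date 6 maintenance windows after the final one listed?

All Saturdays; the gaps (28, 28, 35) vary with month length.
This is the last Saturday of each month.
December 2031 ends with Saturday Dec 27 2031.
January 2032 ends with Saturday Jan 31 2032.
Last Saturday of February 2032: Feb 28 2032.
Last Saturday of March 2032: Mar 27 2032.
April 2032 ends with Saturday Apr 24 2032.
Last Saturday of May 2032: May 29 2032.

May 29 2032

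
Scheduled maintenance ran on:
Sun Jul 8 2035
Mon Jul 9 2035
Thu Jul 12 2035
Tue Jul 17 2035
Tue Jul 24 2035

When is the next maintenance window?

Thu Aug 2 2035

Intervals are 1, 3, 5, 7 days — an arithmetic progression with common difference 2.
Next gap: 9 days. Tue Jul 24 2035 + 9 days = Thu Aug 2 2035.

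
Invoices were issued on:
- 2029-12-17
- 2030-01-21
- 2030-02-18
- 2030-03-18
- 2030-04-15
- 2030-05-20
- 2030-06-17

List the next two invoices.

All dates are Mondays, 35, 28, 28, 28, 35, 28 days apart.
Specifically, the 3rd Monday of each month.
July 2030 — 3rd Monday is 2030-07-15.
August 2030 — 3rd Monday is 2030-08-19.

2030-07-15, 2030-08-19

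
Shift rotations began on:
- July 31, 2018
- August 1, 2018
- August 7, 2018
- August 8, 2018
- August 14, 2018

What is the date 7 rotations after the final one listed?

Gaps: 1, 6, 1, 6 days — not constant, but cyclic with period 2.
The events fall on every Tuesday and Wednesday.
The following Wednesday is August 15, 2018.
The following Tuesday is August 21, 2018.
The following Wednesday is August 22, 2018.
The following Tuesday is August 28, 2018.
Next Wednesday: August 29, 2018.
The following Tuesday is September 4, 2018.
The following Wednesday is September 5, 2018.

September 5, 2018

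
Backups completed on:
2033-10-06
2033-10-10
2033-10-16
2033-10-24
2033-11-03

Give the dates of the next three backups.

Gaps: 4, 6, 8, 10 days — each gap is 2 larger than the previous one.
Next gap: 12 days. 2033-11-03 + 12 days = 2033-11-15.
Next gap: 14 days. 2033-11-15 + 14 days = 2033-11-29.
Next gap: 16 days. 2033-11-29 + 16 days = 2033-12-15.

2033-11-15, 2033-11-29, 2033-12-15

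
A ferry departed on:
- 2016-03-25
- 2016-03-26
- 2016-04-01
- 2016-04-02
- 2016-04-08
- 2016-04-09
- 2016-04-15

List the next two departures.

Gaps: 1, 6, 1, 6, 1, 6 days — not constant, but cyclic with period 2.
The events fall on every Friday and Saturday.
Next Saturday: 2016-04-16.
The following Friday is 2016-04-22.

2016-04-16, 2016-04-22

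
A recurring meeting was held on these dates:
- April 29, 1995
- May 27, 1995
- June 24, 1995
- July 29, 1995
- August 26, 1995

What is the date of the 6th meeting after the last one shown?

February 24, 1996

All Saturdays; the gaps (28, 28, 35, 28) vary with month length.
This is the last Saturday of each month.
Last Saturday of September 1995: September 30, 1995.
October 1995 ends with Saturday October 28, 1995.
November 1995 ends with Saturday November 25, 1995.
December 1995 ends with Saturday December 30, 1995.
Last Saturday of January 1996: January 27, 1996.
Last Saturday of February 1996: February 24, 1996.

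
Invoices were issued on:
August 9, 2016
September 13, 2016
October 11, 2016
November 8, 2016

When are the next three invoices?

Gaps: 35, 28, 28 days — a mix of 28 and 35. Every date is a Tuesday.
Each is the 2nd Tuesday of its month.
December 2016 — 2nd Tuesday is December 13, 2016.
January 2017 — 2nd Tuesday is January 10, 2017.
2nd Tuesday of February 2017: February 14, 2017.

December 13, 2016; January 10, 2017; February 14, 2017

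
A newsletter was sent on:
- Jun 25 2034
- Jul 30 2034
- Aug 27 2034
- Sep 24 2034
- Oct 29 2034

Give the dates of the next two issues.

Nov 26 2034, Dec 31 2034

These are Sundays with 35, 28, 28, 35-day gaps.
Each is the final Sunday of its month — Jul 30 2034 is past the 28th, so '4th Sunday' doesn't fit.
Last Sunday of November 2034: Nov 26 2034.
December 2034 ends with Sunday Dec 31 2034.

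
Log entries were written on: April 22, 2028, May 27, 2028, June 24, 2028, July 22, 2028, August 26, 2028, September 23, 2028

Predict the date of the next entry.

October 28, 2028

All dates are Saturdays, 35, 28, 28, 35, 28 days apart.
Specifically, the 4th Saturday of each month.
4th Saturday of October 2028: October 28, 2028.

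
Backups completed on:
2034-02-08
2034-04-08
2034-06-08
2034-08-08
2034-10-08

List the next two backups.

2034-12-08, 2035-02-08

The day-of-month is always 8 (59, 61, 61, 61 days between events).
So this recurs on the 8th of every 2 months.
December 2034: 2034-12-08.
Next: February 2035 → 2035-02-08.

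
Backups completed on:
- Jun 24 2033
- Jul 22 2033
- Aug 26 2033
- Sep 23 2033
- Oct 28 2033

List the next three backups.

Nov 25 2033, Dec 23 2033, Jan 27 2034

All dates are Fridays, 28, 35, 28, 35 days apart.
Specifically, the 4th Friday of each month.
November 2033 — 4th Friday is Nov 25 2033.
December 2033 — 4th Friday is Dec 23 2033.
January 2034 — 4th Friday is Jan 27 2034.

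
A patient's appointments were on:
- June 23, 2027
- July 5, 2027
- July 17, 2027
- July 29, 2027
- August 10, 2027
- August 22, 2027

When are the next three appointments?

September 3, 2027; September 15, 2027; September 27, 2027

Gaps between consecutive events: 12, 12, 12, 12, 12 days — a constant 12-day interval.
August 22, 2027 + 12 days = September 3, 2027.
September 3, 2027 + 12 days = September 15, 2027.
September 15, 2027 + 12 days = September 27, 2027.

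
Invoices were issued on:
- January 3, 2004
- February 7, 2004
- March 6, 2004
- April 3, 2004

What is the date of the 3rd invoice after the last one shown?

July 3, 2004

All dates are Saturdays, 35, 28, 28 days apart.
Specifically, the 1st Saturday of each month.
May 2004 — 1st Saturday is May 1, 2004.
June 2004 — 1st Saturday is June 5, 2004.
July 2004 — 1st Saturday is July 3, 2004.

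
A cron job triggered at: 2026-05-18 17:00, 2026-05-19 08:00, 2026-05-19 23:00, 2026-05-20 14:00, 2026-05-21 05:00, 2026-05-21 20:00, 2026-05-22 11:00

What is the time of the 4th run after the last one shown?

The interval is a steady 15 hours (15, 15, 15, 15, 15, 15).
2026-05-22 11:00 + 15 h = 2026-05-23 02:00.
2026-05-23 02:00 + 15 h = 2026-05-23 17:00.
2026-05-23 17:00 + 15 h = 2026-05-24 08:00.
2026-05-24 08:00 + 15 h = 2026-05-24 23:00.

2026-05-24 23:00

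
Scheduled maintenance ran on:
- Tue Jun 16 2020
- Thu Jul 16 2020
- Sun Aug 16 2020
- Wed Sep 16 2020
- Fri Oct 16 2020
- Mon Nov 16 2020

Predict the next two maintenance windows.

Wed Dec 16 2020, Sat Jan 16 2021

Each date is the 16th; the gaps (30, 31, 31, 30, 31) track the month lengths.
The rule is the 16th of each month.
Next: December 2020 → Wed Dec 16 2020.
January 2021: Sat Jan 16 2021.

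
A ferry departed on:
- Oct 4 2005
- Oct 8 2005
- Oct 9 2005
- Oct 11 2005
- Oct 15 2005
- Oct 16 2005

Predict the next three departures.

Gaps: 4, 1, 2, 4, 1 days — not constant, but cyclic with period 3.
The events fall on every Tuesday, Saturday and Sunday.
The following Tuesday is Oct 18 2005.
The following Saturday is Oct 22 2005.
The following Sunday is Oct 23 2005.

Oct 18 2005, Oct 22 2005, Oct 23 2005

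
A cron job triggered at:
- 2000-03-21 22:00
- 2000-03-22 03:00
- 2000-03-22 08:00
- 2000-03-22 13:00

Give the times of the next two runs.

The interval is a steady 5 hours (5, 5, 5).
2000-03-22 13:00 + 5 h = 2000-03-22 18:00.
2000-03-22 18:00 + 5 h = 2000-03-22 23:00.

2000-03-22 18:00, 2000-03-22 23:00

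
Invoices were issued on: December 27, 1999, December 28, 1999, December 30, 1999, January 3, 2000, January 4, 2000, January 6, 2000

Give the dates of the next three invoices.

January 10, 2000; January 11, 2000; January 13, 2000

The gap pattern 1, 2, 4, 1, 2 repeats every 3 events.
These are the Mondays, Tuesdays and Thursdays of each week.
The following Monday is January 10, 2000.
Next Tuesday: January 11, 2000.
Next Thursday: January 13, 2000.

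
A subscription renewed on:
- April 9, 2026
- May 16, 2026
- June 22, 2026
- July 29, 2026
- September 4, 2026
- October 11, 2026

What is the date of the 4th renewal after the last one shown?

The spacing is 37, 37, 37, 37, 37 days — always 37 days.
October 11, 2026 + 37 days = November 17, 2026.
November 17, 2026 + 37 days = December 24, 2026.
December 24, 2026 + 37 days = January 30, 2027.
January 30, 2027 + 37 days = March 8, 2027.

March 8, 2027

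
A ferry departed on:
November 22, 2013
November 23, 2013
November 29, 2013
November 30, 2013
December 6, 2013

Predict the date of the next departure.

Every event lands on a Friday or Saturday (gaps cycle 1, 6, 1, 6).
So the schedule is: every Friday and Saturday.
Next Saturday: December 7, 2013.

December 7, 2013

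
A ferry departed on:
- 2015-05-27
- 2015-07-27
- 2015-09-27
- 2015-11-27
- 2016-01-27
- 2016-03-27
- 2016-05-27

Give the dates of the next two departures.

The day-of-month is always 27 (61, 62, 61, 61, 60, 61 days between events).
So this recurs on the 27th of every 2 months.
July 2016: 2016-07-27.
Next: September 2016 → 2016-09-27.

2016-07-27, 2016-09-27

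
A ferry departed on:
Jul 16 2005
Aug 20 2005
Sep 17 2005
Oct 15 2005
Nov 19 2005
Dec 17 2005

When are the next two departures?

Jan 21 2006, Feb 18 2006

All dates are Saturdays, 35, 28, 28, 35, 28 days apart.
Specifically, the 3rd Saturday of each month.
January 2006 — 3rd Saturday is Jan 21 2006.
3rd Saturday of February 2006: Feb 18 2006.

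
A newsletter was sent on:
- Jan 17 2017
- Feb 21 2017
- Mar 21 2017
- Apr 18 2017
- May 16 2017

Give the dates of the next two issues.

All dates are Tuesdays, 35, 28, 28, 28 days apart.
Specifically, the 3rd Tuesday of each month.
3rd Tuesday of June 2017: Jun 20 2017.
3rd Tuesday of July 2017: Jul 18 2017.

Jun 20 2017, Jul 18 2017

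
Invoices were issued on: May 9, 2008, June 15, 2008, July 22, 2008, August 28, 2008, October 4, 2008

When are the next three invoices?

November 10, 2008; December 17, 2008; January 23, 2009

Gaps between consecutive events: 37, 37, 37, 37 days — a constant 37-day interval.
October 4, 2008 + 37 days = November 10, 2008.
November 10, 2008 + 37 days = December 17, 2008.
December 17, 2008 + 37 days = January 23, 2009.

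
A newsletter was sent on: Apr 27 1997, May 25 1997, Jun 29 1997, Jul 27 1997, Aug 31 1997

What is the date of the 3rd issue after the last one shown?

These are Sundays with 28, 35, 28, 35-day gaps.
Each is the final Sunday of its month — Jun 29 1997 is past the 28th, so '4th Sunday' doesn't fit.
September 1997 ends with Sunday Sep 28 1997.
Last Sunday of October 1997: Oct 26 1997.
Last Sunday of November 1997: Nov 30 1997.

Nov 30 1997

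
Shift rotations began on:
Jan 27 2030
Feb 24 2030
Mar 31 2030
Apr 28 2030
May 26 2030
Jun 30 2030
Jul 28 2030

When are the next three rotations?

Aug 25 2030, Sep 29 2030, Oct 27 2030

Every date is a Sunday; gaps 28, 35, 28, 28, 35, 28 days.
Each is the last Sunday of its month (at least one falls on the 29th or later, ruling out '4th Sunday').
Last Sunday of August 2030: Aug 25 2030.
September 2030 ends with Sunday Sep 29 2030.
Last Sunday of October 2030: Oct 27 2030.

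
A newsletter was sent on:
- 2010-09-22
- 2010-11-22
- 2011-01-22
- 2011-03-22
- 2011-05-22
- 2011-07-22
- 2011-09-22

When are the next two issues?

2011-11-22, 2012-01-22

Gaps: 61, 61, 59, 61, 61, 62 days — not constant. Every event is on the 22nd of the month.
Pattern: the 22nd of every 2 months.
Next: November 2011 → 2011-11-22.
January 2012: 2012-01-22.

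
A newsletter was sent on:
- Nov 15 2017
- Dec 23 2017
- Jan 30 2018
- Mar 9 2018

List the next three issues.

Gaps between consecutive events: 38, 38, 38 days — a constant 38-day interval.
Mar 9 2018 + 38 days = Apr 16 2018.
Apr 16 2018 + 38 days = May 24 2018.
May 24 2018 + 38 days = Jul 1 2018.

Apr 16 2018, May 24 2018, Jul 1 2018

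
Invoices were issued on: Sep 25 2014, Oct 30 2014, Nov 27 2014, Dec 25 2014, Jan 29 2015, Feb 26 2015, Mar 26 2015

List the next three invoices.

Apr 30 2015, May 28 2015, Jun 25 2015

All Thursdays; the gaps (35, 28, 28, 35, 28, 28) vary with month length.
This is the last Thursday of each month.
April 2015 ends with Thursday Apr 30 2015.
May 2015 ends with Thursday May 28 2015.
June 2015 ends with Thursday Jun 25 2015.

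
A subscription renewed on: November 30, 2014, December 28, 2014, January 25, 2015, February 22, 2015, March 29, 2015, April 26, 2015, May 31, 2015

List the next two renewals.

All Sundays; the gaps (28, 28, 28, 35, 28, 35) vary with month length.
This is the last Sunday of each month.
June 2015 ends with Sunday June 28, 2015.
Last Sunday of July 2015: July 26, 2015.

June 28, 2015; July 26, 2015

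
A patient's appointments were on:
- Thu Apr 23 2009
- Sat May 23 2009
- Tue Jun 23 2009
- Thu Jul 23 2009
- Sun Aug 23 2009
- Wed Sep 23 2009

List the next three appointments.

Fri Oct 23 2009, Mon Nov 23 2009, Wed Dec 23 2009

Each date is the 23rd; the gaps (30, 31, 30, 31, 31) track the month lengths.
The rule is the 23rd of each month.
October 2009: Fri Oct 23 2009.
November 2009: Mon Nov 23 2009.
December 2009: Wed Dec 23 2009.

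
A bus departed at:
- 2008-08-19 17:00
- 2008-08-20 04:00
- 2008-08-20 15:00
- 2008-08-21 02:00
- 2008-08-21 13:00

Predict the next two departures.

2008-08-22 00:00, 2008-08-22 11:00

Spacing: 11, 11, 11, 11 h — constant 11 h.
2008-08-21 13:00 + 11 h = 2008-08-22 00:00.
2008-08-22 00:00 + 11 h = 2008-08-22 11:00.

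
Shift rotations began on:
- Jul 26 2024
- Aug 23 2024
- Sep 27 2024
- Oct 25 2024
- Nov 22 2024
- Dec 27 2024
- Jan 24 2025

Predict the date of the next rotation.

Gaps: 28, 35, 28, 28, 35, 28 days — a mix of 28 and 35. Every date is a Friday.
Each is the 4th Friday of its month.
4th Friday of February 2025: Feb 28 2025.

Feb 28 2025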